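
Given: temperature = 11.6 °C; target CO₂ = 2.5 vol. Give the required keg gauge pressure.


psi = vols/(0.01821 + 0.09011·e^(−0.04·T)) − 14.695
psi = 2.5/(0.01821 + 0.09011·e^(−0.04·11.6)) − 14.695

18.6972 psi


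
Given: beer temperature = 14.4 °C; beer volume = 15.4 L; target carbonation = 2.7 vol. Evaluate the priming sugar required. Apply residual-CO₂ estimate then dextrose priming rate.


residual = 14.695·(0.01821 + 0.09011·e^(−0.04·T));  sugar = (target − residual)·4.0·V
residual = 14.695·(0.01821 + 0.09011·e^(−0.04·14.4)) = 1.0120
sugar = (2.7 − 1.0120)·4.0·15.4

103.9829 g


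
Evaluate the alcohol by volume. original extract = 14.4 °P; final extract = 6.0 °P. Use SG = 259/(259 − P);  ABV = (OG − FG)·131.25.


OG = 259/(259 − 14.4) = 1.0589
FG = 259/(259 − 6.0) = 1.0237
ABV = (1.0589 − 1.0237)·131.25

4.6143 % ABV


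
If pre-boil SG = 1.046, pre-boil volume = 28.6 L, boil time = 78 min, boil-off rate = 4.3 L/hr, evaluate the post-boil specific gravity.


V_post = V_pre − rate·(t/60);  SG_post = 1 + (SG_pre−1)·V_pre/V_post
V_post = 28.6 − 4.3·(78/60) = 23.0100
SG_post = 1 + (1.046 − 1)·28.6/23.0100

1.0572


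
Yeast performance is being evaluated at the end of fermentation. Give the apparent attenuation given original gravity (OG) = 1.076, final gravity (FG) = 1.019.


AA = (OG − FG)/(OG − 1) · 100
AA = (1.076 − 1.019)/(1.076 − 1) · 100

75.0000 %


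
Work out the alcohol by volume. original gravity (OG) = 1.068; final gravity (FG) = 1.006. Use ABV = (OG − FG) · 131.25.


ABV = (1.068 − 1.006) · 131.25

8.1375 % ABV


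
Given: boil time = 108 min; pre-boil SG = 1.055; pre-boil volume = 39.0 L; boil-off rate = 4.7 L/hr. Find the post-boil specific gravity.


V_post = V_pre − rate·(t/60);  SG_post = 1 + (SG_pre−1)·V_pre/V_post
V_post = 39.0 − 4.7·(108/60) = 30.5400
SG_post = 1 + (1.055 − 1)·39.0/30.5400

1.0702


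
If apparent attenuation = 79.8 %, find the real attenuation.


RA = AA · 0.8192
RA = 79.8 · 0.8192

65.3722 %


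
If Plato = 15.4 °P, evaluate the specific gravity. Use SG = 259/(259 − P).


SG = 259/(259 − 15.4)

1.0632


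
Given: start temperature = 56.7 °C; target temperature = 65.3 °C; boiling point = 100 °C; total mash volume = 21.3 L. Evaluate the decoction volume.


V_dec = V_total·(T_target − T_start)/(T_boil − T_start)
V_dec = 21.3·(65.3 − 56.7)/(100 − 56.7)

4.2305 L


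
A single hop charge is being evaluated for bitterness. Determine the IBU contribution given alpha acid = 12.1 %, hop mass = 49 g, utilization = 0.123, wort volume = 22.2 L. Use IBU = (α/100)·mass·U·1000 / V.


IBU = (12.1/100)·49·0.123·1000 / 22.2

32.8499 IBU


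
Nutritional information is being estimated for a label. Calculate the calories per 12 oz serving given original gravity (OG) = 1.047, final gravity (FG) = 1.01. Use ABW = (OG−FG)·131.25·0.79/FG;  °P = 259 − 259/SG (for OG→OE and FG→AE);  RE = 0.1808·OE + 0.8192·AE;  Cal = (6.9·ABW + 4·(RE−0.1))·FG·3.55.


ABW = (1.047 − 1.01)·131.25·0.79/1.01 = 3.7985
OE = 259 − 259/1.047 = 11.6266 °P
AE = 259 − 259/1.01 = 2.5644 °P
RE = 0.1808·11.6266 + 0.8192·2.5644 = 4.2028 °P
Cal = (6.9·3.7985 + 4·(4.2028−0.1))·1.01·3.55

152.8159 kcal


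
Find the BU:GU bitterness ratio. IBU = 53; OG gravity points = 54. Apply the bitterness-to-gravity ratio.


BU:GU = IBU / OG_points
BU:GU = 53 / 54

0.9815


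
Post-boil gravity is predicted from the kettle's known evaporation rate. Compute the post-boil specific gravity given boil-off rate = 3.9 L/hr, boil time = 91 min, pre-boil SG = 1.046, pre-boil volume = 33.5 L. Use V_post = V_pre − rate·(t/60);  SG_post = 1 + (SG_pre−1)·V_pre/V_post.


V_post = 33.5 − 3.9·(91/60) = 27.5850
SG_post = 1 + (1.046 − 1)·33.5/27.5850

1.0559


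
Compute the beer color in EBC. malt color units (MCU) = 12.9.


SRM = 1.4922·MCU^0.6859;  EBC = SRM·1.97
SRM = 1.4922·12.9^0.6859 = 8.6215
EBC = 8.6215·1.97

16.9843 EBC


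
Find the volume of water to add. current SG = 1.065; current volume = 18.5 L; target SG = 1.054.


V_water = V·((SG_curr − 1)/(SG_target − 1) − 1)
V_water = 18.5·((1.065 − 1)/(1.054 − 1) − 1)

3.7685 L


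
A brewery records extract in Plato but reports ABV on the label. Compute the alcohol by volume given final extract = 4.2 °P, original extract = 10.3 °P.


SG = 259/(259 − P);  ABV = (OG − FG)·131.25
OG = 259/(259 − 10.3) = 1.0414
FG = 259/(259 − 4.2) = 1.0165
ABV = (1.0414 − 1.0165)·131.25

3.2723 % ABV


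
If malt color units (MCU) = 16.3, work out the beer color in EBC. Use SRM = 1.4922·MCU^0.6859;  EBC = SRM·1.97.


SRM = 1.4922·16.3^0.6859 = 10.1220
EBC = 10.1220·1.97

19.9403 EBC


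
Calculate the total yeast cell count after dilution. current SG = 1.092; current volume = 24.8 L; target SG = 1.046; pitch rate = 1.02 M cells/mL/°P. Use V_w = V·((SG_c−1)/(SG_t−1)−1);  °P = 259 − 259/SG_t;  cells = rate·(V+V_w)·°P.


V_w = 24.8·((1.092−1)/(1.046−1)−1) = 24.8000
V_final = 24.8 + 24.8000 = 49.6000
°P = 259 − 259/1.046 = 11.3901
cells = 1.02·49.6000·11.3901

576.2458 billion cells


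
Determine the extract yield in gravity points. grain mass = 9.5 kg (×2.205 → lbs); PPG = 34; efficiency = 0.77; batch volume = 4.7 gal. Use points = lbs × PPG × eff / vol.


lbs = 9.5 × 2.205 = 20.9475
points = 20.9475 × 34 × 0.77 / 4.7

116.6820 points


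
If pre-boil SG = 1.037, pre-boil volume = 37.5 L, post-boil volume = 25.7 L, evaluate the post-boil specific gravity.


SG_post = 1 + (SG_pre − 1)·V_pre/V_post
pts_pre = (1.037 − 1)·1000 = 37.0000
pts_post = 37.0000·37.5/25.7 = 53.9883
SG_post = 1 + 53.9883/1000

1.0540


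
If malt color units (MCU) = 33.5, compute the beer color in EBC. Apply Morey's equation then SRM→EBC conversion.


SRM = 1.4922·MCU^0.6859;  EBC = SRM·1.97
SRM = 1.4922·33.5^0.6859 = 16.5903
EBC = 16.5903·1.97

32.6830 EBC


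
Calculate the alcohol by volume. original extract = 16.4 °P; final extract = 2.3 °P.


SG = 259/(259 − P);  ABV = (OG − FG)·131.25
OG = 259/(259 − 16.4) = 1.0676
FG = 259/(259 − 2.3) = 1.0090
ABV = (1.0676 − 1.0090)·131.25

7.6966 % ABV


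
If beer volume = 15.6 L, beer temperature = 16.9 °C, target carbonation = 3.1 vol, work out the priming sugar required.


residual = 14.695·(0.01821 + 0.09011·e^(−0.04·T));  sugar = (target − residual)·4.0·V
residual = 14.695·(0.01821 + 0.09011·e^(−0.04·16.9)) = 0.9411
sugar = (3.1 − 0.9411)·4.0·15.6

134.7135 g


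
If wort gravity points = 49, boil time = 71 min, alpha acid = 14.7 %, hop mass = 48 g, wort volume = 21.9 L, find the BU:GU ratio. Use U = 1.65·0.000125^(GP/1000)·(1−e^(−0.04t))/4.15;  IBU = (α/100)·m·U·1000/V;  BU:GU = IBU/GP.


U = 1.65·0.000125^(49/1000)·(1−e^(−0.04·71))/4.15 = 0.2410
IBU = (14.7/100)·48·0.2410·1000/21.9 = 77.6522
BU:GU = 77.6522/49

1.5847


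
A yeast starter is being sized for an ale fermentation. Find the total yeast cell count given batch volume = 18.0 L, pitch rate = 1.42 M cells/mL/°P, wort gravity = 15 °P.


cells (billions) = rate · V_L · °P
cells = 1.42 · 18.0 · 15

383.4000 billion cells


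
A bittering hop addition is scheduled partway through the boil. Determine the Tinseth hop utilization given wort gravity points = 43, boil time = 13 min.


U = 1.65·0.000125^(GP/1000) · (1 − e^(−0.04·t))/4.15
bigness = 1.65·0.000125^(43/1000) = 1.1211
boil_factor = (1 − e^(−0.04·13))/4.15 = 0.0977
U = 1.1211 · 0.0977

0.1095


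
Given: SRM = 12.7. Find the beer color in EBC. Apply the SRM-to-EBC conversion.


EBC = SRM · 1.97
EBC = 12.7 · 1.97

25.0190 EBC


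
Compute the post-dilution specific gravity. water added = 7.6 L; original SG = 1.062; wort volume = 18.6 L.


SG_new = 1 + (SG_old − 1)·V_old/(V_old + V_water)
pts = (1.062 − 1)·1000·18.6/(18.6 + 7.6) = 44.0153
SG_new = 1 + 44.0153/1000

1.0440


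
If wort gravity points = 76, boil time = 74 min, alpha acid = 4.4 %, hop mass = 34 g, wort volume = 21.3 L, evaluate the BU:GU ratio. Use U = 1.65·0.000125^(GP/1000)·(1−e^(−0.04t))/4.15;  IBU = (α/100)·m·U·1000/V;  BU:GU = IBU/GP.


U = 1.65·0.000125^(76/1000)·(1−e^(−0.04·74))/4.15 = 0.1904
IBU = (4.4/100)·34·0.1904·1000/21.3 = 13.3735
BU:GU = 13.3735/76

0.1760


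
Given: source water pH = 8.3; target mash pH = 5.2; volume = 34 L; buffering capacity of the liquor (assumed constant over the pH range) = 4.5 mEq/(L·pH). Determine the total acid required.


acid = buffering capacity · (pH_source − pH_target) · V
acid = 4.5 · (8.3 − 5.2) · 34

474.3000 mEq


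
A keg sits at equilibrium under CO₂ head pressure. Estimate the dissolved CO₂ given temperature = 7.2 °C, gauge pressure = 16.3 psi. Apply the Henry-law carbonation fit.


vols = (P + 14.695)·(0.01821 + 0.09011·e^(−0.04·T))
vols = (16.3 + 14.695)·(0.01821 + 0.09011·e^(−0.04·7.2))

2.6585 volumes


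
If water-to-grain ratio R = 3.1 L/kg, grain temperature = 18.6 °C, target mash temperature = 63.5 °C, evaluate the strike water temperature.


T_strike = (0.41/R)·(T_mash − T_grain) + T_mash
T_strike = (0.41/3.1)·(63.5 − 18.6) + 63.5

69.4384 °C


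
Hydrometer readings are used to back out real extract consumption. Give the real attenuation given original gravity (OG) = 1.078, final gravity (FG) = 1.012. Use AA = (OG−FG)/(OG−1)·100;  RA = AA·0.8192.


AA = (1.078 − 1.012)/(1.078 − 1)·100 = 84.6154
RA = 84.6154·0.8192

69.3169 %


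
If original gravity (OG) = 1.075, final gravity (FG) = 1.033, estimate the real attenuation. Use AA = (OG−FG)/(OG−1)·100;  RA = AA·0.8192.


AA = (1.075 − 1.033)/(1.075 − 1)·100 = 56.0000
RA = 56.0000·0.8192

45.8752 %


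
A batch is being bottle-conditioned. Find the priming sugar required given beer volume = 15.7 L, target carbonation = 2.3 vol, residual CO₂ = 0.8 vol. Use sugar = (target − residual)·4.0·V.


sugar = (2.3 − 0.8)·4.0·15.7

94.2000 g


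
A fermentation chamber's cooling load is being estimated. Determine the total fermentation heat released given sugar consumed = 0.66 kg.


Q = m_sugar · 590 kJ/kg
Q = 0.66 · 590

389.4000 kJ


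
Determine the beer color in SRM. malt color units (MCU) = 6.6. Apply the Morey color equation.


SRM = 1.4922 · MCU^0.6859
SRM = 1.4922 · 6.6^0.6859

5.4444 SRM


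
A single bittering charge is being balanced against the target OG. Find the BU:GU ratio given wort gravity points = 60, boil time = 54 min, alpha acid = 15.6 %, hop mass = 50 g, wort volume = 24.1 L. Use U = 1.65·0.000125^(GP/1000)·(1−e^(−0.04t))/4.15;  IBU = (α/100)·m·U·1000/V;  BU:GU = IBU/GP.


U = 1.65·0.000125^(60/1000)·(1−e^(−0.04·54))/4.15 = 0.2051
IBU = (15.6/100)·50·0.2051·1000/24.1 = 66.3914
BU:GU = 66.3914/60

1.1065


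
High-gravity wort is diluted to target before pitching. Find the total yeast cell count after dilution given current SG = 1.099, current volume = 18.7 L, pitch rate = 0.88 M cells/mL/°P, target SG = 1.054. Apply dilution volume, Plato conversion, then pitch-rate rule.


V_w = V·((SG_c−1)/(SG_t−1)−1);  °P = 259 − 259/SG_t;  cells = rate·(V+V_w)·°P
V_w = 18.7·((1.099−1)/(1.054−1)−1) = 15.5833
V_final = 18.7 + 15.5833 = 34.2833
°P = 259 − 259/1.054 = 13.2694
cells = 0.88·34.2833·13.2694

400.3305 billion cells


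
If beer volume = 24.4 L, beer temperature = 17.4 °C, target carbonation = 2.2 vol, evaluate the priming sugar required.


residual = 14.695·(0.01821 + 0.09011·e^(−0.04·T));  sugar = (target − residual)·4.0·V
residual = 14.695·(0.01821 + 0.09011·e^(−0.04·17.4)) = 0.9278
sugar = (2.2 − 0.9278)·4.0·24.4

124.1674 g


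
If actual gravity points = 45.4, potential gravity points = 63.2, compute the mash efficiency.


efficiency = actual / potential × 100
efficiency = 45.4 / 63.2 × 100

71.8354 %


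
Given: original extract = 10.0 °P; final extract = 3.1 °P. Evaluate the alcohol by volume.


SG = 259/(259 − P);  ABV = (OG − FG)·131.25
OG = 259/(259 − 10.0) = 1.0402
FG = 259/(259 − 3.1) = 1.0121
ABV = (1.0402 − 1.0121)·131.25

3.6811 % ABV


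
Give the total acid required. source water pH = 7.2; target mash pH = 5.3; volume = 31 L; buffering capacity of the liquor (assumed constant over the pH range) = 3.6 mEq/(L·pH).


acid = buffering capacity · (pH_source − pH_target) · V
acid = 3.6 · (7.2 − 5.3) · 31

212.0400 mEq


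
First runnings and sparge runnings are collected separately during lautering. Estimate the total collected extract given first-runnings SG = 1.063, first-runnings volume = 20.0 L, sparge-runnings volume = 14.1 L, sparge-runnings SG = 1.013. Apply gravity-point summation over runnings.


total = Σ (SG_i − 1)·1000·V_i
first = (1.063 − 1)·1000·20.0 = 1260.0000
sparge = (1.013 − 1)·1000·14.1 = 183.3000
total = 1260.0000 + 183.3000

1443.3000 gravity·L


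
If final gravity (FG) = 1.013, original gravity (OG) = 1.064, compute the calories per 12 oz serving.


ABW = (OG−FG)·131.25·0.79/FG;  °P = 259 − 259/SG (for OG→OE and FG→AE);  RE = 0.1808·OE + 0.8192·AE;  Cal = (6.9·ABW + 4·(RE−0.1))·FG·3.55
ABW = (1.064 − 1.013)·131.25·0.79/1.013 = 5.2202
OE = 259 − 259/1.064 = 15.5789 °P
AE = 259 − 259/1.013 = 3.3238 °P
RE = 0.1808·15.5789 + 0.8192·3.3238 = 5.5395 °P
Cal = (6.9·5.2202 + 4·(5.5395−0.1))·1.013·3.55

207.7765 kcal


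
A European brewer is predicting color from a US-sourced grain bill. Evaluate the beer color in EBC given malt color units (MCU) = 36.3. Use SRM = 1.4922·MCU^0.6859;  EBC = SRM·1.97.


SRM = 1.4922·36.3^0.6859 = 17.5294
EBC = 17.5294·1.97

34.5329 EBC


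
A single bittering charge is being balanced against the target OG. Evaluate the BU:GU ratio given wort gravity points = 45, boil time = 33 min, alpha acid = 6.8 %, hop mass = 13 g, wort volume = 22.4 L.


U = 1.65·0.000125^(GP/1000)·(1−e^(−0.04t))/4.15;  IBU = (α/100)·m·U·1000/V;  BU:GU = IBU/GP
U = 1.65·0.000125^(45/1000)·(1−e^(−0.04·33))/4.15 = 0.1945
IBU = (6.8/100)·13·0.1945·1000/22.4 = 7.6741
BU:GU = 7.6741/45

0.1705


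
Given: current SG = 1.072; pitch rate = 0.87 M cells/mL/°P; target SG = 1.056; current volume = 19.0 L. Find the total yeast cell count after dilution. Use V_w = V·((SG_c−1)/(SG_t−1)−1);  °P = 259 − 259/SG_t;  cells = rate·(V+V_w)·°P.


V_w = 19.0·((1.072−1)/(1.056−1)−1) = 5.4286
V_final = 19.0 + 5.4286 = 24.4286
°P = 259 − 259/1.056 = 13.7348
cells = 0.87·24.4286·13.7348

291.9048 billion cells


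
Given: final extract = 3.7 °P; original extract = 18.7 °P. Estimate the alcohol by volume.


SG = 259/(259 − P);  ABV = (OG − FG)·131.25
OG = 259/(259 − 18.7) = 1.0778
FG = 259/(259 − 3.7) = 1.0145
ABV = (1.0778 − 1.0145)·131.25

8.3116 % ABV


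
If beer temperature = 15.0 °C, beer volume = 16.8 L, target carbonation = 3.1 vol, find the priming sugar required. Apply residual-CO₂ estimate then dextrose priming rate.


residual = 14.695·(0.01821 + 0.09011·e^(−0.04·T));  sugar = (target − residual)·4.0·V
residual = 14.695·(0.01821 + 0.09011·e^(−0.04·15.0)) = 0.9943
sugar = (3.1 − 0.9943)·4.0·16.8

141.5021 g


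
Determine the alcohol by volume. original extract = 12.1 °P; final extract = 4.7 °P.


SG = 259/(259 − P);  ABV = (OG − FG)·131.25
OG = 259/(259 − 12.1) = 1.0490
FG = 259/(259 − 4.7) = 1.0185
ABV = (1.0490 − 1.0185)·131.25

4.0065 % ABV


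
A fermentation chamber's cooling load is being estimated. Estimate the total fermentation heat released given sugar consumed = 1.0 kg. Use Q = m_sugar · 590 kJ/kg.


Q = 1.0 · 590

590.0000 kJ


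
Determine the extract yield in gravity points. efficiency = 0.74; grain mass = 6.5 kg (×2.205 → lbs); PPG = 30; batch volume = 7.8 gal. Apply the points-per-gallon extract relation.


points = lbs × PPG × eff / vol
lbs = 6.5 × 2.205 = 14.3325
points = 14.3325 × 30 × 0.74 / 7.8

40.7925 points


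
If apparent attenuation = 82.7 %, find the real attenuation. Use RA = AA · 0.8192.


RA = 82.7 · 0.8192

67.7478 %


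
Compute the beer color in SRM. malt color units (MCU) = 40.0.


SRM = 1.4922 · MCU^0.6859
SRM = 1.4922 · 40.0^0.6859

18.7361 SRM


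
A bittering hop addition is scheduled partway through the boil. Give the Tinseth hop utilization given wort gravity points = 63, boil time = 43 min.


U = 1.65·0.000125^(GP/1000) · (1 − e^(−0.04·t))/4.15
bigness = 1.65·0.000125^(63/1000) = 0.9367
boil_factor = (1 − e^(−0.04·43))/4.15 = 0.1978
U = 0.9367 · 0.1978

0.1853


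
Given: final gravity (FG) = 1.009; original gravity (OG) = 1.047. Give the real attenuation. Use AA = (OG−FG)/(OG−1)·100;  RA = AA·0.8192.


AA = (1.047 − 1.009)/(1.047 − 1)·100 = 80.8511
RA = 80.8511·0.8192

66.2332 %


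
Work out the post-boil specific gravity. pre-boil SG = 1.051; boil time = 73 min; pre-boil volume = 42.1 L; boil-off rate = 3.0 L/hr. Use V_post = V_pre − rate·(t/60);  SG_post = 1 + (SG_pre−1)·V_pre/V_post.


V_post = 42.1 − 3.0·(73/60) = 38.4500
SG_post = 1 + (1.051 − 1)·42.1/38.4500

1.0558


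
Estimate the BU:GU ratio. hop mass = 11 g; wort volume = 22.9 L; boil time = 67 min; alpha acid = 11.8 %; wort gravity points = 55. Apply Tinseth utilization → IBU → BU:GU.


U = 1.65·0.000125^(GP/1000)·(1−e^(−0.04t))/4.15;  IBU = (α/100)·m·U·1000/V;  BU:GU = IBU/GP
U = 1.65·0.000125^(55/1000)·(1−e^(−0.04·67))/4.15 = 0.2259
IBU = (11.8/100)·11·0.2259·1000/22.9 = 12.8044
BU:GU = 12.8044/55

0.2328


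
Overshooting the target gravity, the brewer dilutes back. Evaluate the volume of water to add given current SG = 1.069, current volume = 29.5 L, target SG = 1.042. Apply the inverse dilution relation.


V_water = V·((SG_curr − 1)/(SG_target − 1) − 1)
V_water = 29.5·((1.069 − 1)/(1.042 − 1) − 1)

18.9643 L


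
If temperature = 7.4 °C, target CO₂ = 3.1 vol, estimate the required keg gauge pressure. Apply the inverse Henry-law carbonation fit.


psi = vols/(0.01821 + 0.09011·e^(−0.04·T)) − 14.695
psi = 3.1/(0.01821 + 0.09011·e^(−0.04·7.4)) − 14.695

21.6760 psi


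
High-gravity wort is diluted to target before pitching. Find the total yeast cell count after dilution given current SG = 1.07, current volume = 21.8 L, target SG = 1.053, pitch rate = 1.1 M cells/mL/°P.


V_w = V·((SG_c−1)/(SG_t−1)−1);  °P = 259 − 259/SG_t;  cells = rate·(V+V_w)·°P
V_w = 21.8·((1.07−1)/(1.053−1)−1) = 6.9925
V_final = 21.8 + 6.9925 = 28.7925
°P = 259 − 259/1.053 = 13.0361
cells = 1.1·28.7925·13.0361

412.8750 billion cells


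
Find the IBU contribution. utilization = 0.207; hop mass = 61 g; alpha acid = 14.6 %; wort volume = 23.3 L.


IBU = (α/100)·mass·U·1000 / V
IBU = (14.6/100)·61·0.207·1000 / 23.3

79.1220 IBU


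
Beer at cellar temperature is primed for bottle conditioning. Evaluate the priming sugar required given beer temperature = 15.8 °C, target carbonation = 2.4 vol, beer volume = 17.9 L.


residual = 14.695·(0.01821 + 0.09011·e^(−0.04·T));  sugar = (target − residual)·4.0·V
residual = 14.695·(0.01821 + 0.09011·e^(−0.04·15.8)) = 0.9714
sugar = (2.4 − 0.9714)·4.0·17.9

102.2858 g


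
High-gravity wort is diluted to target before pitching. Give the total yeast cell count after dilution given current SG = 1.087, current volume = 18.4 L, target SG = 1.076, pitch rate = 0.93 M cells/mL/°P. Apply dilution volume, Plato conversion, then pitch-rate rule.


V_w = V·((SG_c−1)/(SG_t−1)−1);  °P = 259 − 259/SG_t;  cells = rate·(V+V_w)·°P
V_w = 18.4·((1.087−1)/(1.076−1)−1) = 2.6632
V_final = 18.4 + 2.6632 = 21.0632
°P = 259 − 259/1.076 = 18.2937
cells = 0.93·21.0632·18.2937

358.3501 billion cells


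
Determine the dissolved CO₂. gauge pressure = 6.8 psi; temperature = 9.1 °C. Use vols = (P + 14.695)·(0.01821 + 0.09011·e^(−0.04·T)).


vols = (6.8 + 14.695)·(0.01821 + 0.09011·e^(−0.04·9.1))

1.7374 volumes


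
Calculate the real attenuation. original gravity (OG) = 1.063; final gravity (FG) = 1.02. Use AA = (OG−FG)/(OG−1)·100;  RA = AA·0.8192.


AA = (1.063 − 1.02)/(1.063 − 1)·100 = 68.2540
RA = 68.2540·0.8192

55.9137 %


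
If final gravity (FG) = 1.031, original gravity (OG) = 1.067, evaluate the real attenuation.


AA = (OG−FG)/(OG−1)·100;  RA = AA·0.8192
AA = (1.067 − 1.031)/(1.067 − 1)·100 = 53.7313
RA = 53.7313·0.8192

44.0167 %


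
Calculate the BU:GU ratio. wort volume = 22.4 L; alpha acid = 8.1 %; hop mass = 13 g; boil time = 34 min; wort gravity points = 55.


U = 1.65·0.000125^(GP/1000)·(1−e^(−0.04t))/4.15;  IBU = (α/100)·m·U·1000/V;  BU:GU = IBU/GP
U = 1.65·0.000125^(55/1000)·(1−e^(−0.04·34))/4.15 = 0.1803
IBU = (8.1/100)·13·0.1803·1000/22.4 = 8.4749
BU:GU = 8.4749/55

0.1541


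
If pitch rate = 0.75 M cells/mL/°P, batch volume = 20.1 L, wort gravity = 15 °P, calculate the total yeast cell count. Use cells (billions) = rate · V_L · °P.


cells = 0.75 · 20.1 · 15

226.1250 billion cells


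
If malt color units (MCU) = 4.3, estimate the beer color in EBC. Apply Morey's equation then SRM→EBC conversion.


SRM = 1.4922·MCU^0.6859;  EBC = SRM·1.97
SRM = 1.4922·4.3^0.6859 = 4.0581
EBC = 4.0581·1.97

7.9945 EBC


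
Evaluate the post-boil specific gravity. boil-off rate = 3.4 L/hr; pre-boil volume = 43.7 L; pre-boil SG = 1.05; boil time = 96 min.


V_post = V_pre − rate·(t/60);  SG_post = 1 + (SG_pre−1)·V_pre/V_post
V_post = 43.7 − 3.4·(96/60) = 38.2600
SG_post = 1 + (1.05 − 1)·43.7/38.2600

1.0571


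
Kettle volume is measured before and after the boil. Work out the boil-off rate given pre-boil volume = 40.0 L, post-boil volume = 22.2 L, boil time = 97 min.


rate = (V_pre − V_post) / (t_min/60)
rate = (40.0 − 22.2) / (97/60)

11.0103 L/hr


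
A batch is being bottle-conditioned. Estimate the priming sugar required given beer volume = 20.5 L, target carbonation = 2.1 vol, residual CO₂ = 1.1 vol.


sugar = (target − residual)·4.0·V
sugar = (2.1 − 1.1)·4.0·20.5

82.0000 g


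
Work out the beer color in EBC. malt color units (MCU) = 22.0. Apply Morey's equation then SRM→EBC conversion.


SRM = 1.4922·MCU^0.6859;  EBC = SRM·1.97
SRM = 1.4922·22.0^0.6859 = 12.4335
EBC = 12.4335·1.97

24.4941 EBC


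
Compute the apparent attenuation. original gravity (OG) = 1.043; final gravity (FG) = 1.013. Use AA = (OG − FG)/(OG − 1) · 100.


AA = (1.043 − 1.013)/(1.043 − 1) · 100

69.7674 %


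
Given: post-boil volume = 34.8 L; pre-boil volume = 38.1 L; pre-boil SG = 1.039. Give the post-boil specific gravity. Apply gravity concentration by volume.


SG_post = 1 + (SG_pre − 1)·V_pre/V_post
pts_pre = (1.039 − 1)·1000 = 39.0000
pts_post = 39.0000·38.1/34.8 = 42.6983
SG_post = 1 + 42.6983/1000

1.0427


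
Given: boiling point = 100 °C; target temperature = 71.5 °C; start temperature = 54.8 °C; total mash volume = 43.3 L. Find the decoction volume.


V_dec = V_total·(T_target − T_start)/(T_boil − T_start)
V_dec = 43.3·(71.5 − 54.8)/(100 − 54.8)

15.9980 L


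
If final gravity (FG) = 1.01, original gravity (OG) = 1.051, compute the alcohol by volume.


ABV = (OG − FG) · 131.25
ABV = (1.051 − 1.01) · 131.25

5.3812 % ABV


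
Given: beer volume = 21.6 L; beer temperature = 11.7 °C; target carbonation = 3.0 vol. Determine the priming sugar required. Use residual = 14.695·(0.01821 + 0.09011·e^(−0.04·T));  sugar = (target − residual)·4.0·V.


residual = 14.695·(0.01821 + 0.09011·e^(−0.04·11.7)) = 1.0969
sugar = (3.0 − 1.0969)·4.0·21.6

164.4313 g


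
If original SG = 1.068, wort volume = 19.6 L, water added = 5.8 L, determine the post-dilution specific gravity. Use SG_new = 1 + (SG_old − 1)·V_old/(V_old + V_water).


pts = (1.068 − 1)·1000·19.6/(19.6 + 5.8) = 52.4724
SG_new = 1 + 52.4724/1000

1.0525


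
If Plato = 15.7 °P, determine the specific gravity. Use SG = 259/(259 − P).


SG = 259/(259 − 15.7)

1.0645


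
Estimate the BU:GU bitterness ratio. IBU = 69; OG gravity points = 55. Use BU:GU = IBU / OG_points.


BU:GU = 69 / 55

1.2545


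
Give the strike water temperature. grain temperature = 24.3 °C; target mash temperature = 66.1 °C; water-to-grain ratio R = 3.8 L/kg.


T_strike = (0.41/R)·(T_mash − T_grain) + T_mash
T_strike = (0.41/3.8)·(66.1 − 24.3) + 66.1

70.6100 °C


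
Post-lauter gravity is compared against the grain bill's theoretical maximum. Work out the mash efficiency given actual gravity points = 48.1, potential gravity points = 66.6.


efficiency = actual / potential × 100
efficiency = 48.1 / 66.6 × 100

72.2222 %


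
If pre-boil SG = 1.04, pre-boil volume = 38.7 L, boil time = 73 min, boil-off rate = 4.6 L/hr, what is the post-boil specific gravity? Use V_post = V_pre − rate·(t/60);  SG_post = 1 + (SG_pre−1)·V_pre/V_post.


V_post = 38.7 − 4.6·(73/60) = 33.1033
SG_post = 1 + (1.04 − 1)·38.7/33.1033

1.0468


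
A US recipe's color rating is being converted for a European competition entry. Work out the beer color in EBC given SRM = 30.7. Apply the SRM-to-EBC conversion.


EBC = SRM · 1.97
EBC = 30.7 · 1.97

60.4790 EBC


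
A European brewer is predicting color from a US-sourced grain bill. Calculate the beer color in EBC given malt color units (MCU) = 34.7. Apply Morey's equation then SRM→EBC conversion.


SRM = 1.4922·MCU^0.6859;  EBC = SRM·1.97
SRM = 1.4922·34.7^0.6859 = 16.9957
EBC = 16.9957·1.97

33.4815 EBC


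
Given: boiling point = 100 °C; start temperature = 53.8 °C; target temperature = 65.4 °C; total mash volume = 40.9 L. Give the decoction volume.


V_dec = V_total·(T_target − T_start)/(T_boil − T_start)
V_dec = 40.9·(65.4 − 53.8)/(100 − 53.8)

10.2693 L


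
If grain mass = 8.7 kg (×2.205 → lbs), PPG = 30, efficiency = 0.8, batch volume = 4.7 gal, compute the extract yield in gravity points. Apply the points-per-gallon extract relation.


points = lbs × PPG × eff / vol
lbs = 8.7 × 2.205 = 19.1835
points = 19.1835 × 30 × 0.8 / 4.7

97.9583 points


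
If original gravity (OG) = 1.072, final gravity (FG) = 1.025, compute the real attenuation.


AA = (OG−FG)/(OG−1)·100;  RA = AA·0.8192
AA = (1.072 − 1.025)/(1.072 − 1)·100 = 65.2778
RA = 65.2778·0.8192

53.4756 %


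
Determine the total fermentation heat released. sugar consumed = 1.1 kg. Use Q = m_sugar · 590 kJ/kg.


Q = 1.1 · 590

649.0000 kJ


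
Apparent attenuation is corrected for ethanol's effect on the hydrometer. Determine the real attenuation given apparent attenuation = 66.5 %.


RA = AA · 0.8192
RA = 66.5 · 0.8192

54.4768 %


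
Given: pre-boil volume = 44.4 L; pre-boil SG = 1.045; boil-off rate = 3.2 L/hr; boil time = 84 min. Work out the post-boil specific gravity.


V_post = V_pre − rate·(t/60);  SG_post = 1 + (SG_pre−1)·V_pre/V_post
V_post = 44.4 − 3.2·(84/60) = 39.9200
SG_post = 1 + (1.045 − 1)·44.4/39.9200

1.0501


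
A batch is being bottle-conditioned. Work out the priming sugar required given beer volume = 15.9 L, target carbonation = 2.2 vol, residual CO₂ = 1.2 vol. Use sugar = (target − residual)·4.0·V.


sugar = (2.2 − 1.2)·4.0·15.9

63.6000 g


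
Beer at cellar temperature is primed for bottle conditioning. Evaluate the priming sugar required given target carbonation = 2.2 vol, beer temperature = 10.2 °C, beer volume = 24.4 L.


residual = 14.695·(0.01821 + 0.09011·e^(−0.04·T));  sugar = (target − residual)·4.0·V
residual = 14.695·(0.01821 + 0.09011·e^(−0.04·10.2)) = 1.1481
sugar = (2.2 − 1.1481)·4.0·24.4

102.6617 g


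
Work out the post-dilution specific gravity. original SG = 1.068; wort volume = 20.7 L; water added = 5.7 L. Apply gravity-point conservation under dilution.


SG_new = 1 + (SG_old − 1)·V_old/(V_old + V_water)
pts = (1.068 − 1)·1000·20.7/(20.7 + 5.7) = 53.3182
SG_new = 1 + 53.3182/1000

1.0533


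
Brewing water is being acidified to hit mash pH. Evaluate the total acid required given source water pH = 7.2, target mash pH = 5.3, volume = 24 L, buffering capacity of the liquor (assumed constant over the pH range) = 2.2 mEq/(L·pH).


acid = buffering capacity · (pH_source − pH_target) · V
acid = 2.2 · (7.2 − 5.3) · 24

100.3200 mEq


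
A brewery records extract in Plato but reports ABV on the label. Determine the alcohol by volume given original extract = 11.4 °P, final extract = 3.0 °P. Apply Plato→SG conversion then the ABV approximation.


SG = 259/(259 − P);  ABV = (OG − FG)·131.25
OG = 259/(259 − 11.4) = 1.0460
FG = 259/(259 − 3.0) = 1.0117
ABV = (1.0460 − 1.0117)·131.25

4.5049 % ABV


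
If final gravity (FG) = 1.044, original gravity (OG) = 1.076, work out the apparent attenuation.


AA = (OG − FG)/(OG − 1) · 100
AA = (1.076 − 1.044)/(1.076 − 1) · 100

42.1053 %


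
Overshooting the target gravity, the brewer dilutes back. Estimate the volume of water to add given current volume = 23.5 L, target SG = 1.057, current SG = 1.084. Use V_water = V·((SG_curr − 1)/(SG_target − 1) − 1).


V_water = 23.5·((1.084 − 1)/(1.057 − 1) − 1)

11.1316 L


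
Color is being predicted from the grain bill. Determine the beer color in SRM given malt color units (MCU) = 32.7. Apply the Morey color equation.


SRM = 1.4922 · MCU^0.6859
SRM = 1.4922 · 32.7^0.6859

16.3176 SRM


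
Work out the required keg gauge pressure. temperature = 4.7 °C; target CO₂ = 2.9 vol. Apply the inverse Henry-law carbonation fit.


psi = vols/(0.01821 + 0.09011·e^(−0.04·T)) − 14.695
psi = 2.9/(0.01821 + 0.09011·e^(−0.04·4.7)) − 14.695

16.5293 psi


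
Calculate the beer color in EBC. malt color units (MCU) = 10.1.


SRM = 1.4922·MCU^0.6859;  EBC = SRM·1.97
SRM = 1.4922·10.1^0.6859 = 7.2894
EBC = 7.2894·1.97

14.3601 EBC


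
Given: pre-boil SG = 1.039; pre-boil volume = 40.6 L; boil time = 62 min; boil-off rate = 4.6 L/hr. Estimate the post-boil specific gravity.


V_post = V_pre − rate·(t/60);  SG_post = 1 + (SG_pre−1)·V_pre/V_post
V_post = 40.6 − 4.6·(62/60) = 35.8467
SG_post = 1 + (1.039 − 1)·40.6/35.8467

1.0442


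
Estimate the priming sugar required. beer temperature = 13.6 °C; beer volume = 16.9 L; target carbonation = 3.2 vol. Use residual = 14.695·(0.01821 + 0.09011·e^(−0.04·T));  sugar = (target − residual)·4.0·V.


residual = 14.695·(0.01821 + 0.09011·e^(−0.04·13.6)) = 1.0362
sugar = (3.2 − 1.0362)·4.0·16.9

146.2748 g


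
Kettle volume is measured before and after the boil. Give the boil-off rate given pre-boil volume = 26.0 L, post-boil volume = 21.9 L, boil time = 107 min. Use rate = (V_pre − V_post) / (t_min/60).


rate = (26.0 − 21.9) / (107/60)

2.2991 L/hr


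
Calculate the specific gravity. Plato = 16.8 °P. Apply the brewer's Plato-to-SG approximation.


SG = 259/(259 − P)
SG = 259/(259 − 16.8)

1.0694


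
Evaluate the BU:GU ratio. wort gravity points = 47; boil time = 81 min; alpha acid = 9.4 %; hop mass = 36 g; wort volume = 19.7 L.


U = 1.65·0.000125^(GP/1000)·(1−e^(−0.04t))/4.15;  IBU = (α/100)·m·U·1000/V;  BU:GU = IBU/GP
U = 1.65·0.000125^(47/1000)·(1−e^(−0.04·81))/4.15 = 0.2504
IBU = (9.4/100)·36·0.2504·1000/19.7 = 43.0134
BU:GU = 43.0134/47

0.9152


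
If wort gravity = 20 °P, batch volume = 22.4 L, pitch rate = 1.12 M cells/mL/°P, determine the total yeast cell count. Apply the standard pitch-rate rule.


cells (billions) = rate · V_L · °P
cells = 1.12 · 22.4 · 20

501.7600 billion cells


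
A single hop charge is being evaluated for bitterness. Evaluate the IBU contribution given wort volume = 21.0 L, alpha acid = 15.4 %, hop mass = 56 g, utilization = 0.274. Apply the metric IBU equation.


IBU = (α/100)·mass·U·1000 / V
IBU = (15.4/100)·56·0.274·1000 / 21.0

112.5227 IBU


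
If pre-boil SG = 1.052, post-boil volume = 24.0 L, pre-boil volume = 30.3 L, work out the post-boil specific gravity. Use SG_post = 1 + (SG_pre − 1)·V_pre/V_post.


pts_pre = (1.052 − 1)·1000 = 52.0000
pts_post = 52.0000·30.3/24.0 = 65.6500
SG_post = 1 + 65.6500/1000

1.0656


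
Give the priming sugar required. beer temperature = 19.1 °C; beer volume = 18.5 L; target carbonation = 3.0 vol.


residual = 14.695·(0.01821 + 0.09011·e^(−0.04·T));  sugar = (target − residual)·4.0·V
residual = 14.695·(0.01821 + 0.09011·e^(−0.04·19.1)) = 0.8844
sugar = (3.0 − 0.8844)·4.0·18.5

156.5550 g


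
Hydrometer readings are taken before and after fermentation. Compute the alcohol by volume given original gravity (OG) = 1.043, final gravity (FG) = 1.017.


ABV = (OG − FG) · 131.25
ABV = (1.043 − 1.017) · 131.25

3.4125 % ABV


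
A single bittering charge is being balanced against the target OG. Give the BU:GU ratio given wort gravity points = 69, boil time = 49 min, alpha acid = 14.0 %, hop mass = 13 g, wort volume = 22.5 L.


U = 1.65·0.000125^(GP/1000)·(1−e^(−0.04t))/4.15;  IBU = (α/100)·m·U·1000/V;  BU:GU = IBU/GP
U = 1.65·0.000125^(69/1000)·(1−e^(−0.04·49))/4.15 = 0.1837
IBU = (14.0/100)·13·0.1837·1000/22.5 = 14.8620
BU:GU = 14.8620/69

0.2154


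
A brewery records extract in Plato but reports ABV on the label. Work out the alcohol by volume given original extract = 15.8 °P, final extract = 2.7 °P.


SG = 259/(259 − P);  ABV = (OG − FG)·131.25
OG = 259/(259 − 15.8) = 1.0650
FG = 259/(259 − 2.7) = 1.0105
ABV = (1.0650 − 1.0105)·131.25

7.1443 % ABV


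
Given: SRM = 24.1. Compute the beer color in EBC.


EBC = SRM · 1.97
EBC = 24.1 · 1.97

47.4770 EBC


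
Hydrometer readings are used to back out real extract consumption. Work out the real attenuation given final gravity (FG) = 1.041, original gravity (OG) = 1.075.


AA = (OG−FG)/(OG−1)·100;  RA = AA·0.8192
AA = (1.075 − 1.041)/(1.075 − 1)·100 = 45.3333
RA = 45.3333·0.8192

37.1371 %


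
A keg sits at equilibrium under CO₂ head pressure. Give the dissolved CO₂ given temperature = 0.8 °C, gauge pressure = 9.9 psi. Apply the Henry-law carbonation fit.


vols = (P + 14.695)·(0.01821 + 0.09011·e^(−0.04·T))
vols = (9.9 + 14.695)·(0.01821 + 0.09011·e^(−0.04·0.8))

2.5943 volumes


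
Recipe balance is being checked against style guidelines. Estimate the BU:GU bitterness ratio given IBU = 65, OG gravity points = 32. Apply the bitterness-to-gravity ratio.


BU:GU = IBU / OG_points
BU:GU = 65 / 32

2.0312


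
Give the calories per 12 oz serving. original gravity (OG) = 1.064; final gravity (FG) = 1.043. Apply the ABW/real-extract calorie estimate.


ABW = (OG−FG)·131.25·0.79/FG;  °P = 259 − 259/SG (for OG→OE and FG→AE);  RE = 0.1808·OE + 0.8192·AE;  Cal = (6.9·ABW + 4·(RE−0.1))·FG·3.55
ABW = (1.064 − 1.043)·131.25·0.79/1.043 = 2.0877
OE = 259 − 259/1.064 = 15.5789 °P
AE = 259 − 259/1.043 = 10.6779 °P
RE = 0.1808·15.5789 + 0.8192·10.6779 = 11.5640 °P
Cal = (6.9·2.0877 + 4·(11.5640−0.1))·1.043·3.55

223.1246 kcal


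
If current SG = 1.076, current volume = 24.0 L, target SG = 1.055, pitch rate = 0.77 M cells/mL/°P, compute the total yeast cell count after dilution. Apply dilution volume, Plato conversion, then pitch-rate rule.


V_w = V·((SG_c−1)/(SG_t−1)−1);  °P = 259 − 259/SG_t;  cells = rate·(V+V_w)·°P
V_w = 24.0·((1.076−1)/(1.055−1)−1) = 9.1636
V_final = 24.0 + 9.1636 = 33.1636
°P = 259 − 259/1.055 = 13.5024
cells = 0.77·33.1636·13.5024

344.7965 billion cells


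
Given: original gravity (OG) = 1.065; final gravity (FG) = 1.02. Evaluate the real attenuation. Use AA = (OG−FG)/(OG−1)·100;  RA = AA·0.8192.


AA = (1.065 − 1.02)/(1.065 − 1)·100 = 69.2308
RA = 69.2308·0.8192

56.7138 %


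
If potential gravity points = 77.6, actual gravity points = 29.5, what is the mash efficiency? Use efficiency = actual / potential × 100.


efficiency = 29.5 / 77.6 × 100

38.0155 %


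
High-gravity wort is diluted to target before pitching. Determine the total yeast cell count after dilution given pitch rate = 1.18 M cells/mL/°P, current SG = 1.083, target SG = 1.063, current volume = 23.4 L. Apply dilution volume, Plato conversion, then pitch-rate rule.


V_w = V·((SG_c−1)/(SG_t−1)−1);  °P = 259 − 259/SG_t;  cells = rate·(V+V_w)·°P
V_w = 23.4·((1.083−1)/(1.063−1)−1) = 7.4286
V_final = 23.4 + 7.4286 = 30.8286
°P = 259 − 259/1.063 = 15.3500
cells = 1.18·30.8286·15.3500

558.3962 billion cells


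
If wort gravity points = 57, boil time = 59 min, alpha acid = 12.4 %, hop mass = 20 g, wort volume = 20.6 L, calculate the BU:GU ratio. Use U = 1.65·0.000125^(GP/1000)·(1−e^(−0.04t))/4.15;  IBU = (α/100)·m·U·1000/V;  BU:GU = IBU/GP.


U = 1.65·0.000125^(57/1000)·(1−e^(−0.04·59))/4.15 = 0.2157
IBU = (12.4/100)·20·0.2157·1000/20.6 = 25.9699
BU:GU = 25.9699/57

0.4556


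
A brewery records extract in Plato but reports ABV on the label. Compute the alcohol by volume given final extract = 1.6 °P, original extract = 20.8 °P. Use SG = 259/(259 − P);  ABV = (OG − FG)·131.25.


OG = 259/(259 − 20.8) = 1.0873
FG = 259/(259 − 1.6) = 1.0062
ABV = (1.0873 − 1.0062)·131.25

10.6451 % ABV


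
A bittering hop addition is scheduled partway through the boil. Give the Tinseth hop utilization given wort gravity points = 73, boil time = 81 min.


U = 1.65·0.000125^(GP/1000) · (1 − e^(−0.04·t))/4.15
bigness = 1.65·0.000125^(73/1000) = 0.8562
boil_factor = (1 − e^(−0.04·81))/4.15 = 0.2315
U = 0.8562 · 0.2315

0.1982


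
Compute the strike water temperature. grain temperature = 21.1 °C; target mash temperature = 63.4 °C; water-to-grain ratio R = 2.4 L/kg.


T_strike = (0.41/R)·(T_mash − T_grain) + T_mash
T_strike = (0.41/2.4)·(63.4 − 21.1) + 63.4

70.6262 °C


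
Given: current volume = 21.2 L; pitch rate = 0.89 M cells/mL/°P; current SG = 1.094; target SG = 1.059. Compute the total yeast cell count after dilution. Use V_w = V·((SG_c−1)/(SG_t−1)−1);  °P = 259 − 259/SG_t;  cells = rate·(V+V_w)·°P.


V_w = 21.2·((1.094−1)/(1.059−1)−1) = 12.5763
V_final = 21.2 + 12.5763 = 33.7763
°P = 259 − 259/1.059 = 14.4297
cells = 0.89·33.7763·14.4297

433.7680 billion cells


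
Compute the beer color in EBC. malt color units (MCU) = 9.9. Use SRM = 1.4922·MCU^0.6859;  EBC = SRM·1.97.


SRM = 1.4922·9.9^0.6859 = 7.1901
EBC = 7.1901·1.97

14.1644 EBC


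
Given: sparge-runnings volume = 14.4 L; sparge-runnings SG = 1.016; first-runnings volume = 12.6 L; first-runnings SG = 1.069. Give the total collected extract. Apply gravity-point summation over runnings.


total = Σ (SG_i − 1)·1000·V_i
first = (1.069 − 1)·1000·12.6 = 869.4000
sparge = (1.016 − 1)·1000·14.4 = 230.4000
total = 869.4000 + 230.4000

1099.8000 gravity·L


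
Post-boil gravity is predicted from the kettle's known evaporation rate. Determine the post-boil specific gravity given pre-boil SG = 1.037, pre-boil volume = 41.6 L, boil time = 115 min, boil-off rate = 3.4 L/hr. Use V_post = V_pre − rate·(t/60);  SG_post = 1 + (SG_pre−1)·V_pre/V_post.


V_post = 41.6 − 3.4·(115/60) = 35.0833
SG_post = 1 + (1.037 − 1)·41.6/35.0833

1.0439


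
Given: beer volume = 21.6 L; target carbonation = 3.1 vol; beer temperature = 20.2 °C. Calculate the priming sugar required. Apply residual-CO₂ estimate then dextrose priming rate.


residual = 14.695·(0.01821 + 0.09011·e^(−0.04·T));  sugar = (target − residual)·4.0·V
residual = 14.695·(0.01821 + 0.09011·e^(−0.04·20.2)) = 0.8578
sugar = (3.1 − 0.8578)·4.0·21.6

193.7225 g
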